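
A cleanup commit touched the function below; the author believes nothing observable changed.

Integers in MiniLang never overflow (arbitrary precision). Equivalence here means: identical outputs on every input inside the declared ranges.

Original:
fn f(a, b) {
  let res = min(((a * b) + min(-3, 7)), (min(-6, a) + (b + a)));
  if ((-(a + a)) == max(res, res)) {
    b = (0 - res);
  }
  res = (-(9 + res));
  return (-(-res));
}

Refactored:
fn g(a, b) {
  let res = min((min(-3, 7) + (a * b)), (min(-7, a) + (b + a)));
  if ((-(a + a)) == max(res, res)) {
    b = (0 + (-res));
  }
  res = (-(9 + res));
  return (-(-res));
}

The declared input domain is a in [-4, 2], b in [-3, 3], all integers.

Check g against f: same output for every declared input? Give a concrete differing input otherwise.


At a=-4, b=-3: f gives 4, g gives 5.
verdict: not equivalent; witness: a=-4, b=-3


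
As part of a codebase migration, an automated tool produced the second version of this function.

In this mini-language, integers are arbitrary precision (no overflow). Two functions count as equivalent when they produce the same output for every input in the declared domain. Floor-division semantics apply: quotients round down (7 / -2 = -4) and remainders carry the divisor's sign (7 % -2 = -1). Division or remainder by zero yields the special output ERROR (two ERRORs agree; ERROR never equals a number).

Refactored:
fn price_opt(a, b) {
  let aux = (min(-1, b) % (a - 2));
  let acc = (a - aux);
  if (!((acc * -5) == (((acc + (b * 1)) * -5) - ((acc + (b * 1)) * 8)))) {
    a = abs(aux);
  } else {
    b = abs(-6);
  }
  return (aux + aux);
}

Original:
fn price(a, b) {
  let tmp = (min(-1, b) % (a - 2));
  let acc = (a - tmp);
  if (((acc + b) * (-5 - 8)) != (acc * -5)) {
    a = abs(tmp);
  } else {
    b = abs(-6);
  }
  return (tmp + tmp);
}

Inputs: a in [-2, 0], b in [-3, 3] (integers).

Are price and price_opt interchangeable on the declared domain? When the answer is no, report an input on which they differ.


Equivalent — the differences include local variable names differ; also comparison usage differs; also constant usage differs; also boolean connective usage differs; also arithmetic usage differs, yet no declared input distinguishes the two.
Tracing a=-2, b=2: price: tmp := -1 | acc := -1 | (((acc + b) * (-5 - 8)) != (acc * -5)): true | a := 1 | result -2 | price_opt: aux := -1 | acc := -1 | (!((acc * -5) == (((acc + (b * 1)) * -5) - ((acc + (b * 1)) * 8)))): true | a := 1 | result -2 — matching result -2.
Checked all 21 inputs in the declared domain: the outputs agree on every one.
verdict: equivalent


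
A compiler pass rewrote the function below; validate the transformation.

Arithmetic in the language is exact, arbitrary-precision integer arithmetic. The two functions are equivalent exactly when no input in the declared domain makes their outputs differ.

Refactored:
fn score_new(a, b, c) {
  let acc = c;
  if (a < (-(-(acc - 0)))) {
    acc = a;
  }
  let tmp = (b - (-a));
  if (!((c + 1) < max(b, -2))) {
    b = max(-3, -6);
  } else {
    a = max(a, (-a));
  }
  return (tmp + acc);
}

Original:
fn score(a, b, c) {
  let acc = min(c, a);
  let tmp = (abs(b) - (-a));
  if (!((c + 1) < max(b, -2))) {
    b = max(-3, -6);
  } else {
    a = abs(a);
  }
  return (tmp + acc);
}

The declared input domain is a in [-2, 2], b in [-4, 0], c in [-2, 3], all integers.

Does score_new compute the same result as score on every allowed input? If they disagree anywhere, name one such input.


These are not equivalent — on a=-2, b=-4, c=-2 the outputs split (0 vs -8).
score: acc = -2; tmp = 2; (!((c + 1) < max(b, -2))) -> true; b = -3; return 0
score_new: acc = -2; (a < (-(-(acc - 0)))) -> false; tmp = -6; (!((c + 1) < max(b, -2))) -> true; b = -3; return -8
verdict: not equivalent; witness: a=-2, b=-4, c=-2


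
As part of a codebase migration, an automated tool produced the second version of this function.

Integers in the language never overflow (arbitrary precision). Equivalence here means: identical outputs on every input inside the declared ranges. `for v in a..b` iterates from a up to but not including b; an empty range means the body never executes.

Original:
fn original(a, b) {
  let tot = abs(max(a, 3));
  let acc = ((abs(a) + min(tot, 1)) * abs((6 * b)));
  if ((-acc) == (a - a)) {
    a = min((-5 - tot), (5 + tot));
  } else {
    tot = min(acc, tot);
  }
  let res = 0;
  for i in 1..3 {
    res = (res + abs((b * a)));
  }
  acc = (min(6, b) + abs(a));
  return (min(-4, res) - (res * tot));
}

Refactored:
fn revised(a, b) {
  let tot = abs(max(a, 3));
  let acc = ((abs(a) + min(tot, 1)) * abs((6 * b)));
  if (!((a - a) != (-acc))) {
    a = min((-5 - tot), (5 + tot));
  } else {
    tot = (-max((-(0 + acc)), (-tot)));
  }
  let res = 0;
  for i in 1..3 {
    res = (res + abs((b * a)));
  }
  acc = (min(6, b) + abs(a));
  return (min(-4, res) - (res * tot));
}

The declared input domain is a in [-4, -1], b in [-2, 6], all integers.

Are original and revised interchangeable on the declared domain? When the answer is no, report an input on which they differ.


Comparing the listings, the differences include: boolean connective usage differs; min/max/abs usage differs; constant usage differs; comparison usage differs; arithmetic usage differs.
As a probe, take a=-1, b=0: original runs tot := 3 | acc := 0 | ((-acc) == (a - a)): true | a := -8 | res := 0 | iter i=1: | res := 0 | iter i=2: | res := 0 | acc := 8 | result -4; revised runs tot := 3 | acc := 0 | (!((a - a) != (-acc))): true | a := -8 | res := 0 | iter i=1: | res := 0 | iter i=2: | res := 0 | acc := 8 | result -4; both end at -4.
Checked all 36 inputs in the declared domain: the outputs agree on every one.
verdict: equivalent


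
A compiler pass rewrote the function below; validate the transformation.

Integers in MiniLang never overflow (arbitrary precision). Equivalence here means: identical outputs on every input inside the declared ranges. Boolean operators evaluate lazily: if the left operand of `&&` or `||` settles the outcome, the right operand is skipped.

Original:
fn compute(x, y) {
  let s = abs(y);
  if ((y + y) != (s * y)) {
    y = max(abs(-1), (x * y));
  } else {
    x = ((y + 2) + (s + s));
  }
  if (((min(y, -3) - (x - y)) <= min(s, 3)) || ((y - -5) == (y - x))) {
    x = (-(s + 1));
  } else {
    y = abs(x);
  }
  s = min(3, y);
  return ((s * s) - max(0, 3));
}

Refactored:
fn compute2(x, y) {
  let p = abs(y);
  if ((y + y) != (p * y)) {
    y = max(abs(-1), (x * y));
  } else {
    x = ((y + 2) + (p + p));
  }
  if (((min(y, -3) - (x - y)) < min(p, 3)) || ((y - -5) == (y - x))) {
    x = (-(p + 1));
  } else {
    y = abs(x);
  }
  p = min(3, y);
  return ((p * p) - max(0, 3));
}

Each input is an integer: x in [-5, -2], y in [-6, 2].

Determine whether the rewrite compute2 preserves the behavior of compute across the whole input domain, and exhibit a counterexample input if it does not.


Not equivalent: x=-3, y=1 separates them (-2 vs 6).
compute: s becomes 1; next ((y + y) != (s * y)) evaluates to true; next y becomes 1; next (((min(y, -3) - (x - y)) <= min(s, 3)) || ((y - -5) == (y - x))) evaluates to true; next x becomes -2; next s becomes 1; next final value -2
compute2: p becomes 1; next ((y + y) != (p * y)) evaluates to true; next y becomes 1; next (((min(y, -3) - (x - y)) < min(p, 3)) || ((y - -5) == (y - x))) evaluates to false; next y becomes 3; next p becomes 3; next final value 6
verdict: not equivalent; witness: x=-3, y=1


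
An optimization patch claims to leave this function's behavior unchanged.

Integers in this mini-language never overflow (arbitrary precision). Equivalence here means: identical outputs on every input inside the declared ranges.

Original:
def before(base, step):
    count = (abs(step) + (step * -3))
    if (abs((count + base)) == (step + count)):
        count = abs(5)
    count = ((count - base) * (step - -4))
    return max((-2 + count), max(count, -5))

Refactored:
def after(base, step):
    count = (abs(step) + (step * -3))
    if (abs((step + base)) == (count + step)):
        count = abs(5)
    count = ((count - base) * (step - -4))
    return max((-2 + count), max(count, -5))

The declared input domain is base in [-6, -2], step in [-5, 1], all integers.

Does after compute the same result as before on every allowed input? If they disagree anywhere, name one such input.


Run the pair on base=-6, step=-3.
before: count becomes 12; next (abs((count + base)) == (step + count)) evaluates to false; next count becomes 18; next final value 18
after: count becomes 12; next (abs((step + base)) == (count + step)) evaluates to true; next count becomes 5; next count becomes 11; next final value 11
18 != 11, so the rewrite changes behavior.
verdict: not equivalent; witness: base=-6, step=-3


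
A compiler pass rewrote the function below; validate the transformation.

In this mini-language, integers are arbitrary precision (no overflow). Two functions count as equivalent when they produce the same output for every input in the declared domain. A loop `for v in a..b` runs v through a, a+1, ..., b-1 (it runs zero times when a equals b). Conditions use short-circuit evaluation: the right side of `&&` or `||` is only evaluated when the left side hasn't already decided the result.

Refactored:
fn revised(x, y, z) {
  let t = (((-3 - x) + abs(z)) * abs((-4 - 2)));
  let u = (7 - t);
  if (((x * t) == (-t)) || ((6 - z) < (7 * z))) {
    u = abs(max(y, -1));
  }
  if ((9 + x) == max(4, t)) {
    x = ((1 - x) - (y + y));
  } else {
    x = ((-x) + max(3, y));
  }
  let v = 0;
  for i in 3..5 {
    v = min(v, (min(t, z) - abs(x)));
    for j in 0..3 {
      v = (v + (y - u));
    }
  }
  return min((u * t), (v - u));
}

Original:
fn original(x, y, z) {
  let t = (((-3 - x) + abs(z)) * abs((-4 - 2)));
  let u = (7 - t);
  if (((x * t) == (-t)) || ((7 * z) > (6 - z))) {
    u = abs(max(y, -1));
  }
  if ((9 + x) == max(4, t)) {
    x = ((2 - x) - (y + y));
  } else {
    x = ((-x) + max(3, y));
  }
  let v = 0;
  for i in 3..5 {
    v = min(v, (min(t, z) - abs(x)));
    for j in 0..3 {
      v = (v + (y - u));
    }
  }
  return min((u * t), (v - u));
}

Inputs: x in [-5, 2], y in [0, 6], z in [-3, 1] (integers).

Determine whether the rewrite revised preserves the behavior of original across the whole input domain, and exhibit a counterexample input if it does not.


The rewrite breaks on x=-3, y=0, z=-1, where the results are -13 and -12.
original: t = 6; u = 1; (((x * t) == (-t)) || ((7 * z) > (6 - z))) -> false; ((9 + x) == max(4, t)) -> true; x = 5; v = 0; [i=3]; v = -6; [j=0]; v = -7; [j=1]; v = -8; [j=2]; v = -9; [i=4]; v = -9; [j=0]; v = -10; [j=1]; v = -11; [j=2]; v = -12; return -13
revised: t = 6; u = 1; (((x * t) == (-t)) || ((6 - z) < (7 * z))) -> false; ((9 + x) == max(4, t)) -> true; x = 4; v = 0; [i=3]; v = -5; [j=0]; v = -6; [j=1]; v = -7; [j=2]; v = -8; [i=4]; v = -8; [j=0]; v = -9; [j=1]; v = -10; [j=2]; v = -11; return -12
verdict: not equivalent; witness: x=-3, y=0, z=-1


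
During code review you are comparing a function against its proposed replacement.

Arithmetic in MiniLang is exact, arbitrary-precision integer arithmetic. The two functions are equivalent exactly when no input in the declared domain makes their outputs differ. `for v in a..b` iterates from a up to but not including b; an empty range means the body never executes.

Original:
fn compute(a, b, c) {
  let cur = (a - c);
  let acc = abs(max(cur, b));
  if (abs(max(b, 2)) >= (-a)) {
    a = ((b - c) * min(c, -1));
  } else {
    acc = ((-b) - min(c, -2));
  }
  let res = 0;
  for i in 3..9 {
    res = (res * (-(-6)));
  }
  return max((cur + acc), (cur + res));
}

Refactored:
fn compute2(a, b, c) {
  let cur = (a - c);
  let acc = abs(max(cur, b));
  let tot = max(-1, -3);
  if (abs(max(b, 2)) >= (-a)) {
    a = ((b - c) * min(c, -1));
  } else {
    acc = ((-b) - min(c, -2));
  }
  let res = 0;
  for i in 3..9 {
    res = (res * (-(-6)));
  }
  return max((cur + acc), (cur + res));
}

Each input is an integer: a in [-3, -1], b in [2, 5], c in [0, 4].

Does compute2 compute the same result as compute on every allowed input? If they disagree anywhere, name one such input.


Reading the diff, among the changes: constant usage differs; also min/max/abs usage differs; also local variable names differ; also statement counts differ.
One worked example (a=-1, b=2, c=0) — compute: cur = -1; acc = 2; (abs(max(b, 2)) >= (-a)) -> true; a = -2; res = 0; [i=3]; res = 0; [i=4]; res = 0; [i=5]; res = 0; [i=6]; res = 0; [i=7]; res = 0; [i=8]; res = 0; return 1; compute2: cur = -1; acc = 2; tot = -1; (abs(max(b, 2)) >= (-a)) -> true; a = -2; res = 0; [i=3]; res = 0; [i=4]; res = 0; [i=5]; res = 0; [i=6]; res = 0; [i=7]; res = 0; [i=8]; res = 0; return 1; agreement on 1.
Sweeping the whole domain (60 inputs) finds no disagreement.
verdict: equivalent


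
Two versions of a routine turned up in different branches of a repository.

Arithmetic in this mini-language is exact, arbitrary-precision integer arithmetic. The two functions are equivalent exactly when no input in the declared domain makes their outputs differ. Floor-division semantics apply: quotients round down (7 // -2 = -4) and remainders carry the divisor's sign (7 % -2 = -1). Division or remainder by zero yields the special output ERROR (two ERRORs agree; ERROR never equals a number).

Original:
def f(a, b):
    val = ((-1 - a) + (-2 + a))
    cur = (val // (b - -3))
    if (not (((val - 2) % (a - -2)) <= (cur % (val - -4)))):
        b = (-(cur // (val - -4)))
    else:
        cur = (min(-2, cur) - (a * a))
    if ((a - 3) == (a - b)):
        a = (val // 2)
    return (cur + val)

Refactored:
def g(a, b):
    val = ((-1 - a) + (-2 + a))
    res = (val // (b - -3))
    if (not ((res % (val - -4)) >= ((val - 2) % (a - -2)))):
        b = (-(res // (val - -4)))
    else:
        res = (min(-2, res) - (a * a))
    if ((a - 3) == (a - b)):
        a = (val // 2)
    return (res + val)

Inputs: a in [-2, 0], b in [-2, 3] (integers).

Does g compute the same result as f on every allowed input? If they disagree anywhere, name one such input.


Behavior is preserved: although comparison usage differs; and local variable names differ, the outputs never diverge.
Spot check at a=-1, b=1 — f: val becomes -3; next cur becomes -1; next (not (((val - 2) % (a - -2)) <= (cur % (val - -4)))) evaluates to false; next cur becomes -3; next ((a - 3) == (a - b)) evaluates to false; next final value -6. g: val becomes -3; next res becomes -1; next (not ((res % (val - -4)) >= ((val - 2) % (a - -2)))) evaluates to false; next res becomes -3; next ((a - 3) == (a - b)) evaluates to false; next final value -6. Both give -6.
Every one of the 18 inputs gives matching results.
verdict: equivalent


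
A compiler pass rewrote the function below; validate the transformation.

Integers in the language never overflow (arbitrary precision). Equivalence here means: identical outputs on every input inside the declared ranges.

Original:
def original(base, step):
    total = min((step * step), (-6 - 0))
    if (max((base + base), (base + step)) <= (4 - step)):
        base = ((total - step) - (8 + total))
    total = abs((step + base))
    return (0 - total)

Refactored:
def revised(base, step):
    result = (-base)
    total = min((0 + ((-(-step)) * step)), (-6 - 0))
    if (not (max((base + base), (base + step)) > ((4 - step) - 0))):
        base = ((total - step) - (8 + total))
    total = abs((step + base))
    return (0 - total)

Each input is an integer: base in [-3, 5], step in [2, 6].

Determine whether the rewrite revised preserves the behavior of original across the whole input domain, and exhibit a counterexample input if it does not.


Reading the diff, among the changes: local variable names differ, plus statement counts differ, plus comparison usage differs, plus constant usage differs, plus arithmetic usage differs, plus boolean connective usage differs.
As a probe, take base=-1, step=2: original runs total = -6; (max((base + base), (base + step)) <= (4 - step)) -> true; base = -10; total = 8; return -8; revised runs result = 1; total = -6; (not (max((base + base), (base + step)) > ((4 - step) - 0))) -> true; base = -10; total = 8; return -8; both end at -8.
An exhaustive pass over the 45 declared inputs shows identical outputs.
verdict: equivalent


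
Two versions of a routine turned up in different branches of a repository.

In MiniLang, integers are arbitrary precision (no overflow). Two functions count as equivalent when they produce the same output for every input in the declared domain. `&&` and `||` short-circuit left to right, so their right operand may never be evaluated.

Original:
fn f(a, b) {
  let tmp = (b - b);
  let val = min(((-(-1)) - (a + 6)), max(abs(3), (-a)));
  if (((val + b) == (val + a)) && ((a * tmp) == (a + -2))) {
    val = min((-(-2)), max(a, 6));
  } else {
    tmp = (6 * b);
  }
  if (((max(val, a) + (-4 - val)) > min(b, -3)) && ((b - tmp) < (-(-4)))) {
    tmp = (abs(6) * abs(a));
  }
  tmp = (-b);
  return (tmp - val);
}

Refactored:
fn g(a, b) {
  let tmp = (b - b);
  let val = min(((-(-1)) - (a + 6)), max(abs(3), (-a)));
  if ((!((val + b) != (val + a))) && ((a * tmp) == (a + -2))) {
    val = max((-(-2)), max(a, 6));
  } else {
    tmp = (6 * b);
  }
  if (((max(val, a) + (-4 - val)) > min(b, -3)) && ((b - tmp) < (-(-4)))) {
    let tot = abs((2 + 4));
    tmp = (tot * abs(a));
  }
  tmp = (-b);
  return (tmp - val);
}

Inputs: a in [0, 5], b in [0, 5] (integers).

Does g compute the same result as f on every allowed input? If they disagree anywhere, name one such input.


Run the pair on a=2, b=2.
f: tmp := 0 | val := -7 | (((val + b) == (val + a)) && ((a * tmp) == (a + -2))): true | val := 2 | (((max(val, a) + (-4 - val)) > min(b, -3)) && ((b - tmp) < (-(-4)))): false | tmp := -2 | result -4
g: tmp := 0 | val := -7 | ((!((val + b) != (val + a))) && ((a * tmp) == (a + -2))): true | val := 6 | (((max(val, a) + (-4 - val)) > min(b, -3)) && ((b - tmp) < (-(-4)))): false | tmp := -2 | result -8
-4 and -8 differ, so these are not the same function on this domain.
verdict: not equivalent; witness: a=2, b=2


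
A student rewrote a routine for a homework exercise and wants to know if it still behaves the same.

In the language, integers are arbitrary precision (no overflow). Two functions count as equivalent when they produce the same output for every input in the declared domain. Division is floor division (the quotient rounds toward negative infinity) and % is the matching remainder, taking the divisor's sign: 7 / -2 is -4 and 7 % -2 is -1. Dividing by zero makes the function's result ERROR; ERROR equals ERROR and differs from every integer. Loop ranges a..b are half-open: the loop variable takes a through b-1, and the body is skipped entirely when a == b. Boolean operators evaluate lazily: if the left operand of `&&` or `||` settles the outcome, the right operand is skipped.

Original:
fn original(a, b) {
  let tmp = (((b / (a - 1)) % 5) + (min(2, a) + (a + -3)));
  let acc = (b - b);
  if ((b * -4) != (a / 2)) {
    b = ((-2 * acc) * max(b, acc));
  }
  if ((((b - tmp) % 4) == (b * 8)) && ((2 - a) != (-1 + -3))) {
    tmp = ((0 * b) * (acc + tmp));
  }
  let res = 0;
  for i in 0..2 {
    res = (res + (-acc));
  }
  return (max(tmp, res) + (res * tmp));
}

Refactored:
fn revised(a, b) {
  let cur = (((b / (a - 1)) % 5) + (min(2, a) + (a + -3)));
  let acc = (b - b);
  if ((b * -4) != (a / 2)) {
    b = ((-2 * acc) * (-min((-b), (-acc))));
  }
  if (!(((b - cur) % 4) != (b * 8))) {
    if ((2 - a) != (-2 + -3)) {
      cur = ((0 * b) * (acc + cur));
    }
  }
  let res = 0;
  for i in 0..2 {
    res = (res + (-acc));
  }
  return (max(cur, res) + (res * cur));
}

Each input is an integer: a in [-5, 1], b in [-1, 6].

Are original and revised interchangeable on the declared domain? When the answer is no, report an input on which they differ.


Although `-1` became `-2`, no input in the stated domain can expose it; all 56 inputs agree.
verdict: equivalent


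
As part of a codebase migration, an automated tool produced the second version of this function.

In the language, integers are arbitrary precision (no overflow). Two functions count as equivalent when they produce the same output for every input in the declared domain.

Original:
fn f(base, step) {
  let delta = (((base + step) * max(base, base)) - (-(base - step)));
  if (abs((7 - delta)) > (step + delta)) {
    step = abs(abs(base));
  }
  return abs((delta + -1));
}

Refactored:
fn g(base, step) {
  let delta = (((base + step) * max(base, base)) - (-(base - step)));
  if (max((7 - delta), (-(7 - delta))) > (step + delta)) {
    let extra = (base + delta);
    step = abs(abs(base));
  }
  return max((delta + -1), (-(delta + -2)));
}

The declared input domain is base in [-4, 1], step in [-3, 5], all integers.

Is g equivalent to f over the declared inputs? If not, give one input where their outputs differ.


At base=-4, step=3: f gives 4, g gives 5.
verdict: not equivalent; witness: base=-4, step=3


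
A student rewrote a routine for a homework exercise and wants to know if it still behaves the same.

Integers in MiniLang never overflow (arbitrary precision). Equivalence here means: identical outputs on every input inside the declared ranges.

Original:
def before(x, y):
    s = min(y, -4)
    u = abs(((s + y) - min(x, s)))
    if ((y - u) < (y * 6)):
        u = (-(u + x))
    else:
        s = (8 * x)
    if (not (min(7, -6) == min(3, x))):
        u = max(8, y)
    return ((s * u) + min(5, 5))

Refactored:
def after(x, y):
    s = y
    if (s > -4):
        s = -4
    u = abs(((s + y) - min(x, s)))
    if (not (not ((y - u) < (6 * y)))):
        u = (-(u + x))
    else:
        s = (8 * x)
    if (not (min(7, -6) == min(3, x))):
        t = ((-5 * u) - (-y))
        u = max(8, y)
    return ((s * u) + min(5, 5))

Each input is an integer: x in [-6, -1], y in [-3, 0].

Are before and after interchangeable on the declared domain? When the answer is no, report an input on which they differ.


Changes here: arithmetic usage differs; and local variable names differ; and constant usage differs; and branching structure differs; and boolean connective usage differs; and statement counts differ; and comparison usage differs; and min/max/abs usage differs; the full 24-point sweep finds no disagreement.
verdict: equivalent


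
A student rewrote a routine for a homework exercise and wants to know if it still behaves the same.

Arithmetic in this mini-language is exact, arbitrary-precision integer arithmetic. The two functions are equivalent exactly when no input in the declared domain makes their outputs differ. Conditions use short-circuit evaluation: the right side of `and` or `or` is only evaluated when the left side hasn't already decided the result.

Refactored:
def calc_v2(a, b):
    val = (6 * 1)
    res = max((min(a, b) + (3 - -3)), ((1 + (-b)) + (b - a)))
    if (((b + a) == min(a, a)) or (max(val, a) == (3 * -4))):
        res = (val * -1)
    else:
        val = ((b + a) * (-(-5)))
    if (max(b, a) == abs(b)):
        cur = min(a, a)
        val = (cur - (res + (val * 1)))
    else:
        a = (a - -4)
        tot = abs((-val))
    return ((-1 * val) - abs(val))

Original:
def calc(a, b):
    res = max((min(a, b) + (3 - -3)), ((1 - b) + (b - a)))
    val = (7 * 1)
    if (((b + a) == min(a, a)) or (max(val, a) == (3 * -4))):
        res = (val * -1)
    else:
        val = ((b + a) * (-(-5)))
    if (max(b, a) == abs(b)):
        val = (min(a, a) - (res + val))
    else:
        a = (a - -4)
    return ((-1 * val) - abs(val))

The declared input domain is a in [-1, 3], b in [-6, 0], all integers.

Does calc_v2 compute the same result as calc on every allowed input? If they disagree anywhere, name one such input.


Take a=1, b=0.
calc: res becomes 6; next val becomes 7; next (((b + a) == min(a, a)) or (max(val, a) == (3 * -4))) evaluates to true; next res becomes -7; next (max(b, a) == abs(b)) evaluates to false; next a becomes 5; next final value -14
calc_v2: val becomes 6; next res becomes 6; next (((b + a) == min(a, a)) or (max(val, a) == (3 * -4))) evaluates to true; next res becomes -6; next (max(b, a) == abs(b)) evaluates to false; next a becomes 5; next tot becomes 6; next final value -12
-14 against -12: the behavior changed.
verdict: not equivalent; witness: a=1, b=0


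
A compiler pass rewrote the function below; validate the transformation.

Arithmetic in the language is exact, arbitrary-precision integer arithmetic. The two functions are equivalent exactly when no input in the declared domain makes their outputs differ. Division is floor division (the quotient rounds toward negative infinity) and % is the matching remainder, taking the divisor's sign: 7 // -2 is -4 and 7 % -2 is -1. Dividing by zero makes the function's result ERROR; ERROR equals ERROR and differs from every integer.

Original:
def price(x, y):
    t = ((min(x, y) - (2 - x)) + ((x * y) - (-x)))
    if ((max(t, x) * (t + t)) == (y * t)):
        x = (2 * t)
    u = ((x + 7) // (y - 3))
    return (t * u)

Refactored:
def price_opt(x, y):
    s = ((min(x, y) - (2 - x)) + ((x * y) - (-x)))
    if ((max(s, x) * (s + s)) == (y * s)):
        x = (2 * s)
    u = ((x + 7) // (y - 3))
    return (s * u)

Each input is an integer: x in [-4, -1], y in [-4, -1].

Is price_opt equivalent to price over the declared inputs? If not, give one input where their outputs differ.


Differences: local variable names differ — yet all 16 inputs agree.
verdict: equivalent


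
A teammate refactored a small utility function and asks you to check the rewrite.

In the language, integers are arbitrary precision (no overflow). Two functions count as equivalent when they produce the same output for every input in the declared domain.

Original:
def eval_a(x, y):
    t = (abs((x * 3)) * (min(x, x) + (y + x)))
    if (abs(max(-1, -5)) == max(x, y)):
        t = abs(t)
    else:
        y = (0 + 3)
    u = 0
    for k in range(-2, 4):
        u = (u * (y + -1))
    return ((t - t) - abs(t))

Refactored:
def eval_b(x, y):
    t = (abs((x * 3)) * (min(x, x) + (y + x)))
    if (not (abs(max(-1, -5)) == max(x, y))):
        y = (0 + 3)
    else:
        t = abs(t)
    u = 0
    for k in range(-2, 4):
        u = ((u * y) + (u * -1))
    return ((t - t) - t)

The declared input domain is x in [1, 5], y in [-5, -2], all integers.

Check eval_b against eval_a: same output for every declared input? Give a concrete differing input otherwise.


Evaluate both at x=2, y=-5.
eval_a: t becomes -6; next (abs(max(-1, -5)) == max(x, y)) evaluates to false; next y becomes 3; next u becomes 0; next at k=-2:; next u becomes 0; next at k=-1:; next u becomes 0; next at k=0:; next u becomes 0; next at k=1:; next u becomes 0; next at k=2:; next u becomes 0; next at k=3:; next u becomes 0; next final value -6
eval_b: t becomes -6; next (not (abs(max(-1, -5)) == max(x, y))) evaluates to true; next y becomes 3; next u becomes 0; next at k=-2:; next u becomes 0; next at k=-1:; next u becomes 0; next at k=0:; next u becomes 0; next at k=1:; next u becomes 0; next at k=2:; next u becomes 0; next at k=3:; next u becomes 0; next final value 6
-6 against 6: the behavior changed.
verdict: not equivalent; witness: x=2, y=-5


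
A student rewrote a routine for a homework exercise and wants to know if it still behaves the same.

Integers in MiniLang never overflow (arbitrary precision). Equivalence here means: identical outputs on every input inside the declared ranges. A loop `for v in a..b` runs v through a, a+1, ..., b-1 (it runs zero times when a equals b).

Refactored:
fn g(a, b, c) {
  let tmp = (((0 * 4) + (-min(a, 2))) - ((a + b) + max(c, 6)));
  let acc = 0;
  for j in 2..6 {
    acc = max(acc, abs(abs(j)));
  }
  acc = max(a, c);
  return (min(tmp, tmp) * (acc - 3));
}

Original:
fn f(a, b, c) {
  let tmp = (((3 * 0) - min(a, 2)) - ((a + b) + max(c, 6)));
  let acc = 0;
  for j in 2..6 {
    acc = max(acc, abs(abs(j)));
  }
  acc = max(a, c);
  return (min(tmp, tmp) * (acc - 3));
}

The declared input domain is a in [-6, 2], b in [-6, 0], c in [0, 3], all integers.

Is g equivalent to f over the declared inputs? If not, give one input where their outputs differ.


The suspicious edit (`3` became `4`) never changes the result for any input inside the declared domain.
One worked example (a=-2, b=-6, c=0) — f: tmp=4, then acc=0, then (j=2), then acc=2, then (j=3), then acc=3, then (j=4), then acc=4, then (j=5), then acc=5, then acc=0, then returns -12; g: tmp=4, then acc=0, then (j=2), then acc=2, then (j=3), then acc=3, then (j=4), then acc=4, then (j=5), then acc=5, then acc=0, then returns -12; agreement on -12.
An exhaustive pass over the 252 declared inputs shows identical outputs.
verdict: equivalent


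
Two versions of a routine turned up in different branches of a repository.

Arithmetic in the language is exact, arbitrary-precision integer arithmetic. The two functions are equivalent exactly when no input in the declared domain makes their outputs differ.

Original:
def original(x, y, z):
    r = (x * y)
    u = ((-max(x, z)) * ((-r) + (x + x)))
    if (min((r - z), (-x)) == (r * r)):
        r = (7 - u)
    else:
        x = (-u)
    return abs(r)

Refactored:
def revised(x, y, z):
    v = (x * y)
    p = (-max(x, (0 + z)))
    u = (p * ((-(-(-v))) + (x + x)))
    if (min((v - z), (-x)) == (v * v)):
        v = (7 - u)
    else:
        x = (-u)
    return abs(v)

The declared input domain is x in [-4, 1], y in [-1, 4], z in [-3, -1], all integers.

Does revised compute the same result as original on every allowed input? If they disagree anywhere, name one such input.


Comparing the listings, the differences include: local variable names differ, constant usage differs, arithmetic usage differs, statement counts differ.
One worked example (x=-2, y=4, z=-2) — original: r := -8 | u := 8 | (min((r - z), (-x)) == (r * r)): false | x := -8 | result 8; revised: v := -8 | p := 2 | u := 8 | (min((v - z), (-x)) == (v * v)): false | x := -8 | result 8; agreement on 8.
Across all 108 domain points the two functions coincide.
verdict: equivalent


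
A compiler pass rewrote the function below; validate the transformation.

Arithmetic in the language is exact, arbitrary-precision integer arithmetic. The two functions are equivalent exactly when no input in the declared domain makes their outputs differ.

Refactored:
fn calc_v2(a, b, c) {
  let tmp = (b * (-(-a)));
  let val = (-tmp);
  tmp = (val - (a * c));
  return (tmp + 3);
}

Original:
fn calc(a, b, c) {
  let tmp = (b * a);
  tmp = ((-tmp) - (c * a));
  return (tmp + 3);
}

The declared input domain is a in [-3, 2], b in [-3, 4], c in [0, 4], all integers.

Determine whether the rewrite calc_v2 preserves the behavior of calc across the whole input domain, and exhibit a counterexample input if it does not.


This is a faithful refactor — local variable names differ; also statement counts differ, but the computed results match everywhere.
As a probe, take a=-1, b=-3, c=1: calc runs tmp=3, then tmp=-2, then returns 1; calc_v2 runs tmp=3, then val=-3, then tmp=-2, then returns 1; both end at 1.
An exhaustive pass over the 240 declared inputs shows identical outputs.
verdict: equivalent


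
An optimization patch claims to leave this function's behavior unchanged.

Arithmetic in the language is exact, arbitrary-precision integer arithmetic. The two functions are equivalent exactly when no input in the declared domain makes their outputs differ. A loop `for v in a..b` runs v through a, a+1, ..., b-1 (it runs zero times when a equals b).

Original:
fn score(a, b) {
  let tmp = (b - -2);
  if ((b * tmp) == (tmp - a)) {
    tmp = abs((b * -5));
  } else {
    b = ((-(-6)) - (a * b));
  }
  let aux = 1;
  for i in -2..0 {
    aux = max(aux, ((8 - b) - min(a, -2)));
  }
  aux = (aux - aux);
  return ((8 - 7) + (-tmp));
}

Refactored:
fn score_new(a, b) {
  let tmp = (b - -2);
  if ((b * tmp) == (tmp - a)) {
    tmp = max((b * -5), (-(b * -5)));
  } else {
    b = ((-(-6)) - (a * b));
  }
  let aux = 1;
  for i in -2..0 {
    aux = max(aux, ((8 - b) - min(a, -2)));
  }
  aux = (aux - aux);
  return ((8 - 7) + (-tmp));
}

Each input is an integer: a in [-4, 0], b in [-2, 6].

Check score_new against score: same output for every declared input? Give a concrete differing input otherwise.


Although min/max/abs usage differs; and constant usage differs; and arithmetic usage differs, 45/45 inputs agree.
verdict: equivalent


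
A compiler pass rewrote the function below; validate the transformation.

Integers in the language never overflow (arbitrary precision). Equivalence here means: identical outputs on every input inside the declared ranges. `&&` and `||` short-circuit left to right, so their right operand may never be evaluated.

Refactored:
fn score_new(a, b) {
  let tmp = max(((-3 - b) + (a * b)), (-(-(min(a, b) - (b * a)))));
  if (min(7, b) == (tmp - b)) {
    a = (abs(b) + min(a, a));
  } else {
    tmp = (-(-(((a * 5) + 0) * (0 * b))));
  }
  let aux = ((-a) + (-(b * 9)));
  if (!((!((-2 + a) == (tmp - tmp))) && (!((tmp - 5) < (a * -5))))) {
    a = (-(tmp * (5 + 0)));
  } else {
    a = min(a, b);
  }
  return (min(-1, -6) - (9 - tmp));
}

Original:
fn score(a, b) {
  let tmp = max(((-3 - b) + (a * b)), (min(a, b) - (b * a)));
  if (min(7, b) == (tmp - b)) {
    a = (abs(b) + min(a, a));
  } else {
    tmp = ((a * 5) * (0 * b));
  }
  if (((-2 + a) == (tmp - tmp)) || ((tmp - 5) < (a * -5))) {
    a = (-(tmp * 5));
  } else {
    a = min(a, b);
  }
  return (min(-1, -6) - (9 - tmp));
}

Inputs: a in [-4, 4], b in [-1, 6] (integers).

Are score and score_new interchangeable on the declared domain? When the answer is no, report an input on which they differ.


Comparing the listings, the differences include: statement counts differ; boolean connective usage differs; arithmetic usage differs; local variable names differ; constant usage differs.
Tracing a=-3, b=3: score: tmp := 6 | (min(7, b) == (tmp - b)): true | a := 0 | (((-2 + a) == (tmp - tmp)) || ((tmp - 5) < (a * -5))): false | a := 0 | result -9 | score_new: tmp := 6 | (min(7, b) == (tmp - b)): true | a := 0 | aux := -27 | (!((!((-2 + a) == (tmp - tmp))) && (!((tmp - 5) < (a * -5))))): false | a := 0 | result -9 — matching result -9.
Every one of the 72 inputs gives matching results.
verdict: equivalent


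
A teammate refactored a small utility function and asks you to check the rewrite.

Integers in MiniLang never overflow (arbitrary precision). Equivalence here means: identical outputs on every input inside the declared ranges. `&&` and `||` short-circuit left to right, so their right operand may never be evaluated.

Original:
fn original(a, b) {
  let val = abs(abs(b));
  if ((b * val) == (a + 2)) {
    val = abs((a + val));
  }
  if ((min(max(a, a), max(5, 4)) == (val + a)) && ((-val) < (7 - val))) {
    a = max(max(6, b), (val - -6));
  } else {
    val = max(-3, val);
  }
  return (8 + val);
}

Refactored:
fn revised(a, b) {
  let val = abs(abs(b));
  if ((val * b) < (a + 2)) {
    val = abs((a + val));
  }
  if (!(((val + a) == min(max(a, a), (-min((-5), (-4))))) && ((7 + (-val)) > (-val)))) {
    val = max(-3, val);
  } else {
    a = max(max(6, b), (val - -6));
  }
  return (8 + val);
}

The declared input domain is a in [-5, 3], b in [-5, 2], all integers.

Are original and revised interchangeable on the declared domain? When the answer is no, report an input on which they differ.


Run the pair on a=-5, b=-5.
original: val := 5 | ((b * val) == (a + 2)): false | ((min(max(a, a), max(5, 4)) == (val + a)) && ((-val) < (7 - val))): false | val := 5 | result 13
revised: val := 5 | ((val * b) < (a + 2)): true | val := 0 | (!(((val + a) == min(max(a, a), (-min((-5), (-4))))) && ((7 + (-val)) > (-val)))): false | a := 6 | result 8
13 against 8: the behavior changed.
verdict: not equivalent; witness: a=-5, b=-5


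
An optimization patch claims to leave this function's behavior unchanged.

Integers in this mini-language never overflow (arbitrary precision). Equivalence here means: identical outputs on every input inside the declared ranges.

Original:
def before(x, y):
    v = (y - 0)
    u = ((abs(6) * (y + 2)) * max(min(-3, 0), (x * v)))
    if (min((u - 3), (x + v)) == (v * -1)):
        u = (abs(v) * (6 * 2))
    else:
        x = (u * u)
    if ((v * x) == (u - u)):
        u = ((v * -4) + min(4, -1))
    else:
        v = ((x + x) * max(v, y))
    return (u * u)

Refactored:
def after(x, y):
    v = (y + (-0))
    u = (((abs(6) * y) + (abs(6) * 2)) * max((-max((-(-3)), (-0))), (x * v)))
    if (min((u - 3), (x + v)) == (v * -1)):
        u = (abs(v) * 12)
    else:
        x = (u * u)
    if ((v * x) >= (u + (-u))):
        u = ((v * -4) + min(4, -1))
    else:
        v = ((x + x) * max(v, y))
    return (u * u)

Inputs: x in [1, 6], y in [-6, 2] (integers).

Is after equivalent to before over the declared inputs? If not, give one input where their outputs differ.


Input x=1, y=1: 324 from before versus 25 from after.
verdict: not equivalent; witness: x=1, y=1


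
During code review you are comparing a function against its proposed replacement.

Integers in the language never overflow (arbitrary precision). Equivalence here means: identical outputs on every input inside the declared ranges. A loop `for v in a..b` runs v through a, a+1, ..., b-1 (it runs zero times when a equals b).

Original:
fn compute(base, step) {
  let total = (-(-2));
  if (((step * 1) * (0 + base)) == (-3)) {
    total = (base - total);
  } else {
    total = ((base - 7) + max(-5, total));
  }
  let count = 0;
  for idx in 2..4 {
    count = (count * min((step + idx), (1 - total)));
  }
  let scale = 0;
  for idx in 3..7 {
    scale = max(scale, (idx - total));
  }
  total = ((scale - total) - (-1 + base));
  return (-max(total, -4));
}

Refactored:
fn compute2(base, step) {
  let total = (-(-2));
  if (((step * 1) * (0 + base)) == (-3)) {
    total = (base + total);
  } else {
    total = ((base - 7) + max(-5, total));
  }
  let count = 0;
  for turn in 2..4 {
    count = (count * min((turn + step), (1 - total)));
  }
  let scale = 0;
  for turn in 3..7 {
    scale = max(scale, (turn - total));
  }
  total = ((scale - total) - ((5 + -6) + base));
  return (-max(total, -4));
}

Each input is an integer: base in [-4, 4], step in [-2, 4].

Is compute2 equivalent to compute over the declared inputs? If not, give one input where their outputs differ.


There is a counterexample at base=-3, step=1: -20 on one side, -12 on the other.
compute: total becomes 2; next (((step * 1) * (0 + base)) == (-3)) evaluates to true; next total becomes -5; next count becomes 0; next at idx=2:; next count becomes 0; next at idx=3:; next count becomes 0; next scale becomes 0; next at idx=3:; next scale becomes 8; next at idx=4:; next scale becomes 9; next at idx=5:; next scale becomes 10; next at idx=6:; next scale becomes 11; next total becomes 20; next final value -20
compute2: total becomes 2; next (((step * 1) * (0 + base)) == (-3)) evaluates to true; next total becomes -1; next count becomes 0; next at turn=2:; next count becomes 0; next at turn=3:; next count becomes 0; next scale becomes 0; next at turn=3:; next scale becomes 4; next at turn=4:; next scale becomes 5; next at turn=5:; next scale becomes 6; next at turn=6:; next scale becomes 7; next total becomes 12; next final value -12
verdict: not equivalent; witness: base=-3, step=1


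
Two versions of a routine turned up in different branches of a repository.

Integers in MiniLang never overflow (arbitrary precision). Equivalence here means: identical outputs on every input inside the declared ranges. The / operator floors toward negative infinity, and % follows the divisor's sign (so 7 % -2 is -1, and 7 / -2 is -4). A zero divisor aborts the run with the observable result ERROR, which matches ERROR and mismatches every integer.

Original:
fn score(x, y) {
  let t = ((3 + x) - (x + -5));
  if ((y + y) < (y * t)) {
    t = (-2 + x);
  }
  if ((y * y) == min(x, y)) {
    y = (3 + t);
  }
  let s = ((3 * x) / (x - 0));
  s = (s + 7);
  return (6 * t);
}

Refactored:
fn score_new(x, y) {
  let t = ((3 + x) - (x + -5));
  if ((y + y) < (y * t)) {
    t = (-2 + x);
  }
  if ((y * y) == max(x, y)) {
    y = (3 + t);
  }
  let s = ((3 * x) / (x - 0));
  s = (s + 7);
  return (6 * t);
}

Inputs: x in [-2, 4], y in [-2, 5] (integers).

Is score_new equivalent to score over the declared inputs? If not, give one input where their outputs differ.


The one real change (`min(x, y)` became `max(x, y)`) has no effect anywhere in the declared ranges.
One worked example (x=3, y=4) — score: t becomes 8; next ((y + y) < (y * t)) evaluates to true; next t becomes 1; next ((y * y) == min(x, y)) evaluates to false; next s becomes 3; next s becomes 10; next final value 6; score_new: t becomes 8; next ((y + y) < (y * t)) evaluates to true; next t becomes 1; next ((y * y) == max(x, y)) evaluates to false; next s becomes 3; next s becomes 10; next final value 6; agreement on 6.
Every one of the 56 inputs gives matching results.
verdict: equivalent
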